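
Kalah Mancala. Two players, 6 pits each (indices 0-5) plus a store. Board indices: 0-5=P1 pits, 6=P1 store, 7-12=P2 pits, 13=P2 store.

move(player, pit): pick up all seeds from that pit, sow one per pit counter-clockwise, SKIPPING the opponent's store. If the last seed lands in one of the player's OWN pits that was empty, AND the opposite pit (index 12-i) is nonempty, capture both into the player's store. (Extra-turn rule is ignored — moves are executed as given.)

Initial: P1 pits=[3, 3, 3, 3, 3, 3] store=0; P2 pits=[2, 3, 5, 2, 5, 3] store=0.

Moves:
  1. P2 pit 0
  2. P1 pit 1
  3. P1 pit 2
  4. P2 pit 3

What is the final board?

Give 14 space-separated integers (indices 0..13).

Move 1: P2 pit0 -> P1=[3,3,3,3,3,3](0) P2=[0,4,6,2,5,3](0)
Move 2: P1 pit1 -> P1=[3,0,4,4,4,3](0) P2=[0,4,6,2,5,3](0)
Move 3: P1 pit2 -> P1=[3,0,0,5,5,4](1) P2=[0,4,6,2,5,3](0)
Move 4: P2 pit3 -> P1=[3,0,0,5,5,4](1) P2=[0,4,6,0,6,4](0)

Answer: 3 0 0 5 5 4 1 0 4 6 0 6 4 0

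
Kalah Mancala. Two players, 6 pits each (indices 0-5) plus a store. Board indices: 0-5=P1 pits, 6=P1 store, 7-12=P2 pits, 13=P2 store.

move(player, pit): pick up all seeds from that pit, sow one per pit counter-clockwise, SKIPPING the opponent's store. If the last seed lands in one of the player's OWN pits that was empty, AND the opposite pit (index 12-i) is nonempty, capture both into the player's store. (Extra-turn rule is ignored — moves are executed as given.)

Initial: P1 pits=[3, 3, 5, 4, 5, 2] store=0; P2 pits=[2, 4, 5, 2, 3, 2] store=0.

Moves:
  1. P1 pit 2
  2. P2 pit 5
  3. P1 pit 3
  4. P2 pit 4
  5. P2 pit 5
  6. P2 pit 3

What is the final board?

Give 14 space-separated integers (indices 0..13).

Move 1: P1 pit2 -> P1=[3,3,0,5,6,3](1) P2=[3,4,5,2,3,2](0)
Move 2: P2 pit5 -> P1=[4,3,0,5,6,3](1) P2=[3,4,5,2,3,0](1)
Move 3: P1 pit3 -> P1=[4,3,0,0,7,4](2) P2=[4,5,5,2,3,0](1)
Move 4: P2 pit4 -> P1=[5,3,0,0,7,4](2) P2=[4,5,5,2,0,1](2)
Move 5: P2 pit5 -> P1=[5,3,0,0,7,4](2) P2=[4,5,5,2,0,0](3)
Move 6: P2 pit3 -> P1=[0,3,0,0,7,4](2) P2=[4,5,5,0,1,0](9)

Answer: 0 3 0 0 7 4 2 4 5 5 0 1 0 9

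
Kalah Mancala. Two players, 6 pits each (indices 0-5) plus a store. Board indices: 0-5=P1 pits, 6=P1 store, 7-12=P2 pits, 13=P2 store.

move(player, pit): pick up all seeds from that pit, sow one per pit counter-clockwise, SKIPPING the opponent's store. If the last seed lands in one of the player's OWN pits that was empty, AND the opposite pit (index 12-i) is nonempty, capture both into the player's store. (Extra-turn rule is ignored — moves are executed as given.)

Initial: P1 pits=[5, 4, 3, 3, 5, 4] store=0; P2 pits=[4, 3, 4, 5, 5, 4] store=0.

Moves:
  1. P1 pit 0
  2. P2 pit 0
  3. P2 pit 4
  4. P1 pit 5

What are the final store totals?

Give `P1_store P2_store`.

Answer: 1 1

Derivation:
Move 1: P1 pit0 -> P1=[0,5,4,4,6,5](0) P2=[4,3,4,5,5,4](0)
Move 2: P2 pit0 -> P1=[0,5,4,4,6,5](0) P2=[0,4,5,6,6,4](0)
Move 3: P2 pit4 -> P1=[1,6,5,5,6,5](0) P2=[0,4,5,6,0,5](1)
Move 4: P1 pit5 -> P1=[1,6,5,5,6,0](1) P2=[1,5,6,7,0,5](1)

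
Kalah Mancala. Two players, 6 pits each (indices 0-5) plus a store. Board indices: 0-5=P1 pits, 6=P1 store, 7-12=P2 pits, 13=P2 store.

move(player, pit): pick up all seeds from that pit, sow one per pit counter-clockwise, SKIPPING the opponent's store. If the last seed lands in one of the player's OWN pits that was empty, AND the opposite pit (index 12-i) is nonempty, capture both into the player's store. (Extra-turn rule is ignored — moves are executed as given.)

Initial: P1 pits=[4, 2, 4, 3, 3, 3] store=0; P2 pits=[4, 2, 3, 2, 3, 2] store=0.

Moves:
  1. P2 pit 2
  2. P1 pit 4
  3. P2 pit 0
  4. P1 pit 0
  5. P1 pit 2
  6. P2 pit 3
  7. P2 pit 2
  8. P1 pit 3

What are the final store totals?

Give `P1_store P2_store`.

Move 1: P2 pit2 -> P1=[4,2,4,3,3,3](0) P2=[4,2,0,3,4,3](0)
Move 2: P1 pit4 -> P1=[4,2,4,3,0,4](1) P2=[5,2,0,3,4,3](0)
Move 3: P2 pit0 -> P1=[4,2,4,3,0,4](1) P2=[0,3,1,4,5,4](0)
Move 4: P1 pit0 -> P1=[0,3,5,4,0,4](5) P2=[0,0,1,4,5,4](0)
Move 5: P1 pit2 -> P1=[0,3,0,5,1,5](6) P2=[1,0,1,4,5,4](0)
Move 6: P2 pit3 -> P1=[1,3,0,5,1,5](6) P2=[1,0,1,0,6,5](1)
Move 7: P2 pit2 -> P1=[1,3,0,5,1,5](6) P2=[1,0,0,1,6,5](1)
Move 8: P1 pit3 -> P1=[1,3,0,0,2,6](7) P2=[2,1,0,1,6,5](1)

Answer: 7 1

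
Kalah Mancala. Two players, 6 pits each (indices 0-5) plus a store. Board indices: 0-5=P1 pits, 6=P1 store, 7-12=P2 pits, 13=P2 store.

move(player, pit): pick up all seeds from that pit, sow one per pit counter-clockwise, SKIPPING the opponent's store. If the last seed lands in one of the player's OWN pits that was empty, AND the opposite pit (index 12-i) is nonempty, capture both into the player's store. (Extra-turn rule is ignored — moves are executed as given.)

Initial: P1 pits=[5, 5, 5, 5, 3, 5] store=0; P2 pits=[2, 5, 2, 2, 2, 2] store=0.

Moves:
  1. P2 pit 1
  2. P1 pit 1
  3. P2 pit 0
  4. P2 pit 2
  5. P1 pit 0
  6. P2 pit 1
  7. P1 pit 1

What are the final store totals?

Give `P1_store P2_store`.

Move 1: P2 pit1 -> P1=[5,5,5,5,3,5](0) P2=[2,0,3,3,3,3](1)
Move 2: P1 pit1 -> P1=[5,0,6,6,4,6](1) P2=[2,0,3,3,3,3](1)
Move 3: P2 pit0 -> P1=[5,0,6,6,4,6](1) P2=[0,1,4,3,3,3](1)
Move 4: P2 pit2 -> P1=[5,0,6,6,4,6](1) P2=[0,1,0,4,4,4](2)
Move 5: P1 pit0 -> P1=[0,1,7,7,5,7](1) P2=[0,1,0,4,4,4](2)
Move 6: P2 pit1 -> P1=[0,1,7,0,5,7](1) P2=[0,0,0,4,4,4](10)
Move 7: P1 pit1 -> P1=[0,0,8,0,5,7](1) P2=[0,0,0,4,4,4](10)

Answer: 1 10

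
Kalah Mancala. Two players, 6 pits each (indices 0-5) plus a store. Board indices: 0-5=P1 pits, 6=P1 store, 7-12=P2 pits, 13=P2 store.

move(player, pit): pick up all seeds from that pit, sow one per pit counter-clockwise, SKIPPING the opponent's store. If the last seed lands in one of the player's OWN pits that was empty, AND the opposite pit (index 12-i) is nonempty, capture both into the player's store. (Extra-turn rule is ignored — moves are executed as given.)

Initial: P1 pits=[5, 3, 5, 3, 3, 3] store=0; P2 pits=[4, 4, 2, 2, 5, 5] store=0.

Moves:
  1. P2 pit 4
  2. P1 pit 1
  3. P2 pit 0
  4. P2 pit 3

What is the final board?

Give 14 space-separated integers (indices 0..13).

Answer: 6 0 7 4 4 4 0 0 5 3 0 2 7 2

Derivation:
Move 1: P2 pit4 -> P1=[6,4,6,3,3,3](0) P2=[4,4,2,2,0,6](1)
Move 2: P1 pit1 -> P1=[6,0,7,4,4,4](0) P2=[4,4,2,2,0,6](1)
Move 3: P2 pit0 -> P1=[6,0,7,4,4,4](0) P2=[0,5,3,3,1,6](1)
Move 4: P2 pit3 -> P1=[6,0,7,4,4,4](0) P2=[0,5,3,0,2,7](2)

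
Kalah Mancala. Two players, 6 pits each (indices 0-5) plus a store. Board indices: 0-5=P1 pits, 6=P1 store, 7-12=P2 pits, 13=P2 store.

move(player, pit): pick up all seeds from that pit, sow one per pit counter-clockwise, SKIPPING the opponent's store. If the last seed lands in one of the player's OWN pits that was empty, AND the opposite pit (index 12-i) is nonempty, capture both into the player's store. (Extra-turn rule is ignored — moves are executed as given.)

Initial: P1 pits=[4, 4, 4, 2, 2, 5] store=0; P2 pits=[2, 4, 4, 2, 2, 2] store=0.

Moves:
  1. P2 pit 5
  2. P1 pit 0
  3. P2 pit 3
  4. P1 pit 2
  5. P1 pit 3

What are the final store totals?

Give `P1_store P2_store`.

Move 1: P2 pit5 -> P1=[5,4,4,2,2,5](0) P2=[2,4,4,2,2,0](1)
Move 2: P1 pit0 -> P1=[0,5,5,3,3,6](0) P2=[2,4,4,2,2,0](1)
Move 3: P2 pit3 -> P1=[0,5,5,3,3,6](0) P2=[2,4,4,0,3,1](1)
Move 4: P1 pit2 -> P1=[0,5,0,4,4,7](1) P2=[3,4,4,0,3,1](1)
Move 5: P1 pit3 -> P1=[0,5,0,0,5,8](2) P2=[4,4,4,0,3,1](1)

Answer: 2 1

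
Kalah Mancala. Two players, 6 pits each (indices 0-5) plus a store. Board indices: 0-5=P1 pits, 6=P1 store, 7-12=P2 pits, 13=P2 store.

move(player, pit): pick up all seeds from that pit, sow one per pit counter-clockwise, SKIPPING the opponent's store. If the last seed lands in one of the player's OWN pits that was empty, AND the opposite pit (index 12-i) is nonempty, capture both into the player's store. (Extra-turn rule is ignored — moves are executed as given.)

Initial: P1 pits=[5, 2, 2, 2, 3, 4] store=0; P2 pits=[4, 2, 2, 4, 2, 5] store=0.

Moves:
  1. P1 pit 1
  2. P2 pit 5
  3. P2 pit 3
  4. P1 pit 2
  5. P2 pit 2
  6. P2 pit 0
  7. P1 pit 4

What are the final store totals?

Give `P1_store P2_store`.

Move 1: P1 pit1 -> P1=[5,0,3,3,3,4](0) P2=[4,2,2,4,2,5](0)
Move 2: P2 pit5 -> P1=[6,1,4,4,3,4](0) P2=[4,2,2,4,2,0](1)
Move 3: P2 pit3 -> P1=[7,1,4,4,3,4](0) P2=[4,2,2,0,3,1](2)
Move 4: P1 pit2 -> P1=[7,1,0,5,4,5](1) P2=[4,2,2,0,3,1](2)
Move 5: P2 pit2 -> P1=[7,1,0,5,4,5](1) P2=[4,2,0,1,4,1](2)
Move 6: P2 pit0 -> P1=[7,1,0,5,4,5](1) P2=[0,3,1,2,5,1](2)
Move 7: P1 pit4 -> P1=[7,1,0,5,0,6](2) P2=[1,4,1,2,5,1](2)

Answer: 2 2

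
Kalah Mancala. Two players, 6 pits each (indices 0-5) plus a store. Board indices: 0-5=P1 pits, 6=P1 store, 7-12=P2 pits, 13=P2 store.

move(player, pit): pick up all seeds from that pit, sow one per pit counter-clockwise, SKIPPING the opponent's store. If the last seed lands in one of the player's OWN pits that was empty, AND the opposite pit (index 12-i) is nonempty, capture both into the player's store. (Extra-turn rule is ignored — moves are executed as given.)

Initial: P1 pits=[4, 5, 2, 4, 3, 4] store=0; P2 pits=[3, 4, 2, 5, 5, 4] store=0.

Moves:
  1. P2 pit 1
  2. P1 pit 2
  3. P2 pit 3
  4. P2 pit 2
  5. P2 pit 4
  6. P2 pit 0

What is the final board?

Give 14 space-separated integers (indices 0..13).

Answer: 6 7 2 6 5 5 0 0 1 1 2 0 8 2

Derivation:
Move 1: P2 pit1 -> P1=[4,5,2,4,3,4](0) P2=[3,0,3,6,6,5](0)
Move 2: P1 pit2 -> P1=[4,5,0,5,4,4](0) P2=[3,0,3,6,6,5](0)
Move 3: P2 pit3 -> P1=[5,6,1,5,4,4](0) P2=[3,0,3,0,7,6](1)
Move 4: P2 pit2 -> P1=[5,6,1,5,4,4](0) P2=[3,0,0,1,8,7](1)
Move 5: P2 pit4 -> P1=[6,7,2,6,5,5](0) P2=[3,0,0,1,0,8](2)
Move 6: P2 pit0 -> P1=[6,7,2,6,5,5](0) P2=[0,1,1,2,0,8](2)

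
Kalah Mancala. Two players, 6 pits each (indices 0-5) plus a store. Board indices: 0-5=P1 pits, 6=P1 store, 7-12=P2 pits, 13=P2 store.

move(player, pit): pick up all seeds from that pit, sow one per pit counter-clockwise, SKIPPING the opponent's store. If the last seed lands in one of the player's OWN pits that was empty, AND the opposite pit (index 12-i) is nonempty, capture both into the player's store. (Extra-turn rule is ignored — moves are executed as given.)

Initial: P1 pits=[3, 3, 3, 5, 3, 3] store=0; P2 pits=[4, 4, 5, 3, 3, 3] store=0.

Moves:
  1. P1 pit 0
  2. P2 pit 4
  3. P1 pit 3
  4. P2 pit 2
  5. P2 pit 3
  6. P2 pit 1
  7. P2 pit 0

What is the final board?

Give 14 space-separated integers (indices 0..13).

Answer: 3 5 4 0 4 4 1 0 1 2 2 4 8 4

Derivation:
Move 1: P1 pit0 -> P1=[0,4,4,6,3,3](0) P2=[4,4,5,3,3,3](0)
Move 2: P2 pit4 -> P1=[1,4,4,6,3,3](0) P2=[4,4,5,3,0,4](1)
Move 3: P1 pit3 -> P1=[1,4,4,0,4,4](1) P2=[5,5,6,3,0,4](1)
Move 4: P2 pit2 -> P1=[2,5,4,0,4,4](1) P2=[5,5,0,4,1,5](2)
Move 5: P2 pit3 -> P1=[3,5,4,0,4,4](1) P2=[5,5,0,0,2,6](3)
Move 6: P2 pit1 -> P1=[3,5,4,0,4,4](1) P2=[5,0,1,1,3,7](4)
Move 7: P2 pit0 -> P1=[3,5,4,0,4,4](1) P2=[0,1,2,2,4,8](4)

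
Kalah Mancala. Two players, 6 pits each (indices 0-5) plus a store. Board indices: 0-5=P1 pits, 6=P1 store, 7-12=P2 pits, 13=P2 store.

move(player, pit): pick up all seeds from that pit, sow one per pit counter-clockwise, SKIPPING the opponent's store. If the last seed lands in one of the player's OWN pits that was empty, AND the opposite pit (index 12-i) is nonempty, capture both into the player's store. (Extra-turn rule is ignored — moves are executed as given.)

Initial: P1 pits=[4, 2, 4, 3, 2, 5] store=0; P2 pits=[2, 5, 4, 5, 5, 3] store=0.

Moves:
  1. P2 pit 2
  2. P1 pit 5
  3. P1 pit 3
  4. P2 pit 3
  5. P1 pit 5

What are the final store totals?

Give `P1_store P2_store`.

Answer: 3 2

Derivation:
Move 1: P2 pit2 -> P1=[4,2,4,3,2,5](0) P2=[2,5,0,6,6,4](1)
Move 2: P1 pit5 -> P1=[4,2,4,3,2,0](1) P2=[3,6,1,7,6,4](1)
Move 3: P1 pit3 -> P1=[4,2,4,0,3,1](2) P2=[3,6,1,7,6,4](1)
Move 4: P2 pit3 -> P1=[5,3,5,1,3,1](2) P2=[3,6,1,0,7,5](2)
Move 5: P1 pit5 -> P1=[5,3,5,1,3,0](3) P2=[3,6,1,0,7,5](2)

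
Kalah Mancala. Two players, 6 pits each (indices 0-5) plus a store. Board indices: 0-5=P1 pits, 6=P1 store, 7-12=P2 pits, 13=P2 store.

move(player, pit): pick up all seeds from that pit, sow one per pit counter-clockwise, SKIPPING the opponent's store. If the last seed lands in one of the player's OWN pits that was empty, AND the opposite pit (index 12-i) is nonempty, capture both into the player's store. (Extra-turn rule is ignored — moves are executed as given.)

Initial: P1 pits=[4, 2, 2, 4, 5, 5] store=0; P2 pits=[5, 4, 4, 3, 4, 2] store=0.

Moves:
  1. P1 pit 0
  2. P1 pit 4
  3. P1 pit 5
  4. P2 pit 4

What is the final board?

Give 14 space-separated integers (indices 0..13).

Answer: 1 4 4 5 0 0 2 7 6 6 5 0 3 1

Derivation:
Move 1: P1 pit0 -> P1=[0,3,3,5,6,5](0) P2=[5,4,4,3,4,2](0)
Move 2: P1 pit4 -> P1=[0,3,3,5,0,6](1) P2=[6,5,5,4,4,2](0)
Move 3: P1 pit5 -> P1=[0,3,3,5,0,0](2) P2=[7,6,6,5,5,2](0)
Move 4: P2 pit4 -> P1=[1,4,4,5,0,0](2) P2=[7,6,6,5,0,3](1)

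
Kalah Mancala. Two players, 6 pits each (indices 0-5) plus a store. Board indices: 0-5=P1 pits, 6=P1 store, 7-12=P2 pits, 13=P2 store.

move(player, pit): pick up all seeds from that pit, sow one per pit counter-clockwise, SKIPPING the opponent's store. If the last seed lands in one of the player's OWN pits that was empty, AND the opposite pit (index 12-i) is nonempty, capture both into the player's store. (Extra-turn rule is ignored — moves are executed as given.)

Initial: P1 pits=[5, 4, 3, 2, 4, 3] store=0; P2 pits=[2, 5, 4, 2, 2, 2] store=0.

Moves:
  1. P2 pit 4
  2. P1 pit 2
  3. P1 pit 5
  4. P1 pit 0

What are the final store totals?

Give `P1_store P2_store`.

Answer: 5 1

Derivation:
Move 1: P2 pit4 -> P1=[5,4,3,2,4,3](0) P2=[2,5,4,2,0,3](1)
Move 2: P1 pit2 -> P1=[5,4,0,3,5,4](0) P2=[2,5,4,2,0,3](1)
Move 3: P1 pit5 -> P1=[5,4,0,3,5,0](1) P2=[3,6,5,2,0,3](1)
Move 4: P1 pit0 -> P1=[0,5,1,4,6,0](5) P2=[0,6,5,2,0,3](1)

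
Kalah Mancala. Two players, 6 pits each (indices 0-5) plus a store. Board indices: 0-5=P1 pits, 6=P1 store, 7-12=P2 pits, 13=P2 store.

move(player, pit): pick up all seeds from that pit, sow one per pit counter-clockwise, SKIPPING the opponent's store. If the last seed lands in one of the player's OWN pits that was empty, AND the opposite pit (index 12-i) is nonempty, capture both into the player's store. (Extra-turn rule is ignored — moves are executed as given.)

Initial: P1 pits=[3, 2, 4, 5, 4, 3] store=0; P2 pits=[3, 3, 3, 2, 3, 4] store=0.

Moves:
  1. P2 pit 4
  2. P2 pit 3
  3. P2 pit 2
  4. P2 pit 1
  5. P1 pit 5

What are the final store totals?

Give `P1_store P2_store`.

Answer: 1 1

Derivation:
Move 1: P2 pit4 -> P1=[4,2,4,5,4,3](0) P2=[3,3,3,2,0,5](1)
Move 2: P2 pit3 -> P1=[4,2,4,5,4,3](0) P2=[3,3,3,0,1,6](1)
Move 3: P2 pit2 -> P1=[4,2,4,5,4,3](0) P2=[3,3,0,1,2,7](1)
Move 4: P2 pit1 -> P1=[4,2,4,5,4,3](0) P2=[3,0,1,2,3,7](1)
Move 5: P1 pit5 -> P1=[4,2,4,5,4,0](1) P2=[4,1,1,2,3,7](1)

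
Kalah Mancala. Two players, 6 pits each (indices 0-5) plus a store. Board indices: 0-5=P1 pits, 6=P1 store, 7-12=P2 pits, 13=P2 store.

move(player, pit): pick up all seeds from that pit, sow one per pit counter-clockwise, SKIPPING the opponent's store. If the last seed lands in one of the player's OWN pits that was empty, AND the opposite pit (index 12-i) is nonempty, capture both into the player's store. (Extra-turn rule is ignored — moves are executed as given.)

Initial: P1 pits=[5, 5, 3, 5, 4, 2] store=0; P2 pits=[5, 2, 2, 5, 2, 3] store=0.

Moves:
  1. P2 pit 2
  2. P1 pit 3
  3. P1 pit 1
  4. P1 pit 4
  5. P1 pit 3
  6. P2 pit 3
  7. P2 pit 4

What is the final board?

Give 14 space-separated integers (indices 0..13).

Move 1: P2 pit2 -> P1=[5,5,3,5,4,2](0) P2=[5,2,0,6,3,3](0)
Move 2: P1 pit3 -> P1=[5,5,3,0,5,3](1) P2=[6,3,0,6,3,3](0)
Move 3: P1 pit1 -> P1=[5,0,4,1,6,4](2) P2=[6,3,0,6,3,3](0)
Move 4: P1 pit4 -> P1=[5,0,4,1,0,5](3) P2=[7,4,1,7,3,3](0)
Move 5: P1 pit3 -> P1=[5,0,4,0,0,5](8) P2=[7,0,1,7,3,3](0)
Move 6: P2 pit3 -> P1=[6,1,5,1,0,5](8) P2=[7,0,1,0,4,4](1)
Move 7: P2 pit4 -> P1=[7,2,5,1,0,5](8) P2=[7,0,1,0,0,5](2)

Answer: 7 2 5 1 0 5 8 7 0 1 0 0 5 2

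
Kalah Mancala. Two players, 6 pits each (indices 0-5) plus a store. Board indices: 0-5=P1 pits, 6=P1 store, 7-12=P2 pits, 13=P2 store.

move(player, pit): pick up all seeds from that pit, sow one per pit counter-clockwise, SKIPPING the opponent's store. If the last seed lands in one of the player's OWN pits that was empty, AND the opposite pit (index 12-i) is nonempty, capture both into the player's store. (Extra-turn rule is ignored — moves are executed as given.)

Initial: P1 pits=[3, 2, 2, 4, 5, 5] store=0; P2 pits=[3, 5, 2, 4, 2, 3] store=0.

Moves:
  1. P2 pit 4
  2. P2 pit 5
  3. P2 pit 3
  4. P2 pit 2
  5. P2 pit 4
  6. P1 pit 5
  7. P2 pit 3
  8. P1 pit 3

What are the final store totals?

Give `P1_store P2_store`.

Answer: 2 4

Derivation:
Move 1: P2 pit4 -> P1=[3,2,2,4,5,5](0) P2=[3,5,2,4,0,4](1)
Move 2: P2 pit5 -> P1=[4,3,3,4,5,5](0) P2=[3,5,2,4,0,0](2)
Move 3: P2 pit3 -> P1=[5,3,3,4,5,5](0) P2=[3,5,2,0,1,1](3)
Move 4: P2 pit2 -> P1=[5,3,3,4,5,5](0) P2=[3,5,0,1,2,1](3)
Move 5: P2 pit4 -> P1=[5,3,3,4,5,5](0) P2=[3,5,0,1,0,2](4)
Move 6: P1 pit5 -> P1=[5,3,3,4,5,0](1) P2=[4,6,1,2,0,2](4)
Move 7: P2 pit3 -> P1=[5,3,3,4,5,0](1) P2=[4,6,1,0,1,3](4)
Move 8: P1 pit3 -> P1=[5,3,3,0,6,1](2) P2=[5,6,1,0,1,3](4)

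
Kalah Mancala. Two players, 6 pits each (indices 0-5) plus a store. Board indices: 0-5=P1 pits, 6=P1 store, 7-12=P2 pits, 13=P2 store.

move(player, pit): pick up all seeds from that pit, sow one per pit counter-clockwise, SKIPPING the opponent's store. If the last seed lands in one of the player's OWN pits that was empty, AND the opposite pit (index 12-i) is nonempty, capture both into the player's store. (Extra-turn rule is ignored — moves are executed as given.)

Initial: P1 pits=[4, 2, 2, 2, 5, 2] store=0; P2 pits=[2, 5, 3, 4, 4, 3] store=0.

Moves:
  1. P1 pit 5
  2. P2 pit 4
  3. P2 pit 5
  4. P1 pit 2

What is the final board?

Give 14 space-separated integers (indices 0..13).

Move 1: P1 pit5 -> P1=[4,2,2,2,5,0](1) P2=[3,5,3,4,4,3](0)
Move 2: P2 pit4 -> P1=[5,3,2,2,5,0](1) P2=[3,5,3,4,0,4](1)
Move 3: P2 pit5 -> P1=[6,4,3,2,5,0](1) P2=[3,5,3,4,0,0](2)
Move 4: P1 pit2 -> P1=[6,4,0,3,6,0](5) P2=[0,5,3,4,0,0](2)

Answer: 6 4 0 3 6 0 5 0 5 3 4 0 0 2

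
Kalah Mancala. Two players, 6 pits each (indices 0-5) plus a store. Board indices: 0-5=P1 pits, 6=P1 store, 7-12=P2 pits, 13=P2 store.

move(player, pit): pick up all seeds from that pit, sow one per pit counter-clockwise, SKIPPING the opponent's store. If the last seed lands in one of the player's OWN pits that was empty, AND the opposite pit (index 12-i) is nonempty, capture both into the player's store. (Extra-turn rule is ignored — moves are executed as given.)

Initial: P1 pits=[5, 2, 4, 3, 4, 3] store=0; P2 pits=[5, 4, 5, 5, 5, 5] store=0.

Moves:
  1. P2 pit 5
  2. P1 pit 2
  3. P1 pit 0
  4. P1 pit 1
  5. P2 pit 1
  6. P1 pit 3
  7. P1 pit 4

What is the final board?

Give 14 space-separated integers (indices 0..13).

Answer: 0 0 2 0 0 8 4 8 2 8 8 7 2 1

Derivation:
Move 1: P2 pit5 -> P1=[6,3,5,4,4,3](0) P2=[5,4,5,5,5,0](1)
Move 2: P1 pit2 -> P1=[6,3,0,5,5,4](1) P2=[6,4,5,5,5,0](1)
Move 3: P1 pit0 -> P1=[0,4,1,6,6,5](2) P2=[6,4,5,5,5,0](1)
Move 4: P1 pit1 -> P1=[0,0,2,7,7,6](2) P2=[6,4,5,5,5,0](1)
Move 5: P2 pit1 -> P1=[0,0,2,7,7,6](2) P2=[6,0,6,6,6,1](1)
Move 6: P1 pit3 -> P1=[0,0,2,0,8,7](3) P2=[7,1,7,7,6,1](1)
Move 7: P1 pit4 -> P1=[0,0,2,0,0,8](4) P2=[8,2,8,8,7,2](1)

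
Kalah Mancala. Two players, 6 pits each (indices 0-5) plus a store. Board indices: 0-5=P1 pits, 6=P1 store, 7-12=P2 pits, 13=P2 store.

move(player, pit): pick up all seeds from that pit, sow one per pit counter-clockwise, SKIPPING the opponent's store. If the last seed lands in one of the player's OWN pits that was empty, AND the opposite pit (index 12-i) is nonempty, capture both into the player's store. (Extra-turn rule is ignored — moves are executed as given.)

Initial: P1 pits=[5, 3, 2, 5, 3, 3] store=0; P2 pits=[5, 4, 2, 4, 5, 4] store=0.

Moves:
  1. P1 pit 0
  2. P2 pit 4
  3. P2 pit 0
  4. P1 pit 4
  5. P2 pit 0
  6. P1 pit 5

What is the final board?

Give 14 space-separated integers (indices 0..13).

Answer: 1 5 4 6 0 0 2 1 8 4 6 1 6 1

Derivation:
Move 1: P1 pit0 -> P1=[0,4,3,6,4,4](0) P2=[5,4,2,4,5,4](0)
Move 2: P2 pit4 -> P1=[1,5,4,6,4,4](0) P2=[5,4,2,4,0,5](1)
Move 3: P2 pit0 -> P1=[1,5,4,6,4,4](0) P2=[0,5,3,5,1,6](1)
Move 4: P1 pit4 -> P1=[1,5,4,6,0,5](1) P2=[1,6,3,5,1,6](1)
Move 5: P2 pit0 -> P1=[1,5,4,6,0,5](1) P2=[0,7,3,5,1,6](1)
Move 6: P1 pit5 -> P1=[1,5,4,6,0,0](2) P2=[1,8,4,6,1,6](1)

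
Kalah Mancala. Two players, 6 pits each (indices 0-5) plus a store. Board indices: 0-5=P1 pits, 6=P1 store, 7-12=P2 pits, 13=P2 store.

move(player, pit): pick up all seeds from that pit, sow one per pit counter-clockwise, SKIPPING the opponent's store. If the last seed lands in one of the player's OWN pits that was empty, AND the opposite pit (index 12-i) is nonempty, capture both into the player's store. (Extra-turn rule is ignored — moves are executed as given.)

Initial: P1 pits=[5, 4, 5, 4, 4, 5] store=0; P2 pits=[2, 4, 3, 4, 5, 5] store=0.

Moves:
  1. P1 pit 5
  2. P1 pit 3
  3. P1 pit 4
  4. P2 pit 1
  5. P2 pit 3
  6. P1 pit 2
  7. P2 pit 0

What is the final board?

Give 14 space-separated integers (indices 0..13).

Move 1: P1 pit5 -> P1=[5,4,5,4,4,0](1) P2=[3,5,4,5,5,5](0)
Move 2: P1 pit3 -> P1=[5,4,5,0,5,1](2) P2=[4,5,4,5,5,5](0)
Move 3: P1 pit4 -> P1=[5,4,5,0,0,2](3) P2=[5,6,5,5,5,5](0)
Move 4: P2 pit1 -> P1=[6,4,5,0,0,2](3) P2=[5,0,6,6,6,6](1)
Move 5: P2 pit3 -> P1=[7,5,6,0,0,2](3) P2=[5,0,6,0,7,7](2)
Move 6: P1 pit2 -> P1=[7,5,0,1,1,3](4) P2=[6,1,6,0,7,7](2)
Move 7: P2 pit0 -> P1=[7,5,0,1,1,3](4) P2=[0,2,7,1,8,8](3)

Answer: 7 5 0 1 1 3 4 0 2 7 1 8 8 3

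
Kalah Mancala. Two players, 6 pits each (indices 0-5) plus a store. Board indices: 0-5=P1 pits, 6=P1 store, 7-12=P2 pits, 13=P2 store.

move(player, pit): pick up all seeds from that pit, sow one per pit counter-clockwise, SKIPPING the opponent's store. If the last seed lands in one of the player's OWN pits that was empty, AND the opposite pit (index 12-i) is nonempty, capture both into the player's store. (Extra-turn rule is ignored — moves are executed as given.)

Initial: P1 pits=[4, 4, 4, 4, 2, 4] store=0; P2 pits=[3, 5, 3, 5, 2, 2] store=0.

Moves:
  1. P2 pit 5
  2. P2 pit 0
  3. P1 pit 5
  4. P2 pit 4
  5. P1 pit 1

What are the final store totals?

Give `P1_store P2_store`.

Move 1: P2 pit5 -> P1=[5,4,4,4,2,4](0) P2=[3,5,3,5,2,0](1)
Move 2: P2 pit0 -> P1=[5,4,4,4,2,4](0) P2=[0,6,4,6,2,0](1)
Move 3: P1 pit5 -> P1=[5,4,4,4,2,0](1) P2=[1,7,5,6,2,0](1)
Move 4: P2 pit4 -> P1=[5,4,4,4,2,0](1) P2=[1,7,5,6,0,1](2)
Move 5: P1 pit1 -> P1=[5,0,5,5,3,0](3) P2=[0,7,5,6,0,1](2)

Answer: 3 2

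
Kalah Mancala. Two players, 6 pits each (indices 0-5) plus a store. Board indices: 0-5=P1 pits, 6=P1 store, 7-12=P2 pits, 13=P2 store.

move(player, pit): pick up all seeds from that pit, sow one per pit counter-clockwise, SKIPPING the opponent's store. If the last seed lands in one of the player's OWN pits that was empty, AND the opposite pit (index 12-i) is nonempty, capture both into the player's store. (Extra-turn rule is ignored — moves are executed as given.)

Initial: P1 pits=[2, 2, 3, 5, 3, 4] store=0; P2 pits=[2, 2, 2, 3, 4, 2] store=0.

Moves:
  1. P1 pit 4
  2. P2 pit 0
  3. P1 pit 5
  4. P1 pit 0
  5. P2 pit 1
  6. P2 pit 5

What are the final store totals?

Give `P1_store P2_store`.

Answer: 2 1

Derivation:
Move 1: P1 pit4 -> P1=[2,2,3,5,0,5](1) P2=[3,2,2,3,4,2](0)
Move 2: P2 pit0 -> P1=[2,2,3,5,0,5](1) P2=[0,3,3,4,4,2](0)
Move 3: P1 pit5 -> P1=[2,2,3,5,0,0](2) P2=[1,4,4,5,4,2](0)
Move 4: P1 pit0 -> P1=[0,3,4,5,0,0](2) P2=[1,4,4,5,4,2](0)
Move 5: P2 pit1 -> P1=[0,3,4,5,0,0](2) P2=[1,0,5,6,5,3](0)
Move 6: P2 pit5 -> P1=[1,4,4,5,0,0](2) P2=[1,0,5,6,5,0](1)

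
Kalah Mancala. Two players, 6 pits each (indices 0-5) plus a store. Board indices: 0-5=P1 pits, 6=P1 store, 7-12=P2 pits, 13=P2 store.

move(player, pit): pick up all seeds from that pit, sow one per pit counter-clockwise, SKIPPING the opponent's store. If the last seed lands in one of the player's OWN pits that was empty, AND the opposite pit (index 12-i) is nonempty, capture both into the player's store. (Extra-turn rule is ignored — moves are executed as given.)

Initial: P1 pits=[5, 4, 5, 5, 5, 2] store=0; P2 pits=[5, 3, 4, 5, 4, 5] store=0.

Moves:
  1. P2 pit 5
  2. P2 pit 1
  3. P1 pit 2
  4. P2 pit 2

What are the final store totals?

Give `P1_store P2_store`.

Answer: 1 2

Derivation:
Move 1: P2 pit5 -> P1=[6,5,6,6,5,2](0) P2=[5,3,4,5,4,0](1)
Move 2: P2 pit1 -> P1=[6,5,6,6,5,2](0) P2=[5,0,5,6,5,0](1)
Move 3: P1 pit2 -> P1=[6,5,0,7,6,3](1) P2=[6,1,5,6,5,0](1)
Move 4: P2 pit2 -> P1=[7,5,0,7,6,3](1) P2=[6,1,0,7,6,1](2)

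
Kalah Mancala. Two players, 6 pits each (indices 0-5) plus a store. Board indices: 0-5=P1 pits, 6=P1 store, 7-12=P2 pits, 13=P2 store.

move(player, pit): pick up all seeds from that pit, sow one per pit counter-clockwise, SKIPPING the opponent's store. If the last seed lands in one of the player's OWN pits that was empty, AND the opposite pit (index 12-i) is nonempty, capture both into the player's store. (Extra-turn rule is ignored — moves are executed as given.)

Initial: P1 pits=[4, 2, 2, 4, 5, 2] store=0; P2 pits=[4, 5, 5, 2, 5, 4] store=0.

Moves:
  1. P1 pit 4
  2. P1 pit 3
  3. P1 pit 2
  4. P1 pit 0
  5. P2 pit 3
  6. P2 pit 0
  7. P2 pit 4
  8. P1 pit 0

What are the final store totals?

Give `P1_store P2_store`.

Answer: 2 2

Derivation:
Move 1: P1 pit4 -> P1=[4,2,2,4,0,3](1) P2=[5,6,6,2,5,4](0)
Move 2: P1 pit3 -> P1=[4,2,2,0,1,4](2) P2=[6,6,6,2,5,4](0)
Move 3: P1 pit2 -> P1=[4,2,0,1,2,4](2) P2=[6,6,6,2,5,4](0)
Move 4: P1 pit0 -> P1=[0,3,1,2,3,4](2) P2=[6,6,6,2,5,4](0)
Move 5: P2 pit3 -> P1=[0,3,1,2,3,4](2) P2=[6,6,6,0,6,5](0)
Move 6: P2 pit0 -> P1=[0,3,1,2,3,4](2) P2=[0,7,7,1,7,6](1)
Move 7: P2 pit4 -> P1=[1,4,2,3,4,4](2) P2=[0,7,7,1,0,7](2)
Move 8: P1 pit0 -> P1=[0,5,2,3,4,4](2) P2=[0,7,7,1,0,7](2)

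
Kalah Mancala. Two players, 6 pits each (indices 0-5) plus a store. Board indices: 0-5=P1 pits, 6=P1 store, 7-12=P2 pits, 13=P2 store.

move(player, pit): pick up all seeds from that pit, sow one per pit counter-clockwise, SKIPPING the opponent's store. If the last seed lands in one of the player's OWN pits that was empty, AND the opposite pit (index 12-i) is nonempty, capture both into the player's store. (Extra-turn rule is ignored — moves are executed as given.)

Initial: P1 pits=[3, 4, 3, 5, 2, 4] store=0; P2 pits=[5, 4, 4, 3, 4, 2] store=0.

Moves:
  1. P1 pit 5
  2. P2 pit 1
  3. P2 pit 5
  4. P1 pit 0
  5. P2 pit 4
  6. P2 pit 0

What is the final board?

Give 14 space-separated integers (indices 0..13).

Answer: 1 7 5 6 3 0 1 0 1 7 5 1 2 4

Derivation:
Move 1: P1 pit5 -> P1=[3,4,3,5,2,0](1) P2=[6,5,5,3,4,2](0)
Move 2: P2 pit1 -> P1=[3,4,3,5,2,0](1) P2=[6,0,6,4,5,3](1)
Move 3: P2 pit5 -> P1=[4,5,3,5,2,0](1) P2=[6,0,6,4,5,0](2)
Move 4: P1 pit0 -> P1=[0,6,4,6,3,0](1) P2=[6,0,6,4,5,0](2)
Move 5: P2 pit4 -> P1=[1,7,5,6,3,0](1) P2=[6,0,6,4,0,1](3)
Move 6: P2 pit0 -> P1=[1,7,5,6,3,0](1) P2=[0,1,7,5,1,2](4)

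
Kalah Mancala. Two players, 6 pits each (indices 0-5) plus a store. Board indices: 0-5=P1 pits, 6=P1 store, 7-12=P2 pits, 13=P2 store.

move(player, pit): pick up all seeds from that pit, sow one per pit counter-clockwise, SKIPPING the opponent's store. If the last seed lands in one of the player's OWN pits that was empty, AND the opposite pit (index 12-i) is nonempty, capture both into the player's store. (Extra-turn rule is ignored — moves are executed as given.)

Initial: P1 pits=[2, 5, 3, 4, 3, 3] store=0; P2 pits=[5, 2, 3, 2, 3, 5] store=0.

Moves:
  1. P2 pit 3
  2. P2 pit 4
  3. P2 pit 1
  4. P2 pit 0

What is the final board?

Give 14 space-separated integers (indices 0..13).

Move 1: P2 pit3 -> P1=[2,5,3,4,3,3](0) P2=[5,2,3,0,4,6](0)
Move 2: P2 pit4 -> P1=[3,6,3,4,3,3](0) P2=[5,2,3,0,0,7](1)
Move 3: P2 pit1 -> P1=[3,6,0,4,3,3](0) P2=[5,0,4,0,0,7](5)
Move 4: P2 pit0 -> P1=[3,6,0,4,3,3](0) P2=[0,1,5,1,1,8](5)

Answer: 3 6 0 4 3 3 0 0 1 5 1 1 8 5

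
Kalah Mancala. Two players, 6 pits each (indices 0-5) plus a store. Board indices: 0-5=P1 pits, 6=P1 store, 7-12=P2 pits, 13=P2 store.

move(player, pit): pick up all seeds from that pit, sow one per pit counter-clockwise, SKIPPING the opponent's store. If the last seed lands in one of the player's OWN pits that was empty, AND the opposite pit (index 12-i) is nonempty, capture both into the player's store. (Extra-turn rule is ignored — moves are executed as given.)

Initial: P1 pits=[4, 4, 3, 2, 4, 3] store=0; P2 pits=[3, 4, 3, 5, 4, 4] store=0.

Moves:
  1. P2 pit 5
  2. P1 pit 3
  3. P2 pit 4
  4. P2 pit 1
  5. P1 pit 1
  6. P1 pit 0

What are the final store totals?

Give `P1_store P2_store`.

Answer: 2 2

Derivation:
Move 1: P2 pit5 -> P1=[5,5,4,2,4,3](0) P2=[3,4,3,5,4,0](1)
Move 2: P1 pit3 -> P1=[5,5,4,0,5,4](0) P2=[3,4,3,5,4,0](1)
Move 3: P2 pit4 -> P1=[6,6,4,0,5,4](0) P2=[3,4,3,5,0,1](2)
Move 4: P2 pit1 -> P1=[6,6,4,0,5,4](0) P2=[3,0,4,6,1,2](2)
Move 5: P1 pit1 -> P1=[6,0,5,1,6,5](1) P2=[4,0,4,6,1,2](2)
Move 6: P1 pit0 -> P1=[0,1,6,2,7,6](2) P2=[4,0,4,6,1,2](2)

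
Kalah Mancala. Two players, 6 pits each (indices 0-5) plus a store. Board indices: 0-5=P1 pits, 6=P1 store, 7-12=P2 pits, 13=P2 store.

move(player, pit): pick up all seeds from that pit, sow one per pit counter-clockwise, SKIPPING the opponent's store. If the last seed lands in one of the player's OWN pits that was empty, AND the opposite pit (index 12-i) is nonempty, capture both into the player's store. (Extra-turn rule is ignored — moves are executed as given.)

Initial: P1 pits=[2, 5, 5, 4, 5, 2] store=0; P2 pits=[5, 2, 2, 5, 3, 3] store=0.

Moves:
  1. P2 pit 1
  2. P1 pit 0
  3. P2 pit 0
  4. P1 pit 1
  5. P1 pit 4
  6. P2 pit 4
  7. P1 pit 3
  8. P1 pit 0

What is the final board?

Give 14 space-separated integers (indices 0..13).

Move 1: P2 pit1 -> P1=[2,5,5,4,5,2](0) P2=[5,0,3,6,3,3](0)
Move 2: P1 pit0 -> P1=[0,6,6,4,5,2](0) P2=[5,0,3,6,3,3](0)
Move 3: P2 pit0 -> P1=[0,6,6,4,5,2](0) P2=[0,1,4,7,4,4](0)
Move 4: P1 pit1 -> P1=[0,0,7,5,6,3](1) P2=[1,1,4,7,4,4](0)
Move 5: P1 pit4 -> P1=[0,0,7,5,0,4](2) P2=[2,2,5,8,4,4](0)
Move 6: P2 pit4 -> P1=[1,1,7,5,0,4](2) P2=[2,2,5,8,0,5](1)
Move 7: P1 pit3 -> P1=[1,1,7,0,1,5](3) P2=[3,3,5,8,0,5](1)
Move 8: P1 pit0 -> P1=[0,2,7,0,1,5](3) P2=[3,3,5,8,0,5](1)

Answer: 0 2 7 0 1 5 3 3 3 5 8 0 5 1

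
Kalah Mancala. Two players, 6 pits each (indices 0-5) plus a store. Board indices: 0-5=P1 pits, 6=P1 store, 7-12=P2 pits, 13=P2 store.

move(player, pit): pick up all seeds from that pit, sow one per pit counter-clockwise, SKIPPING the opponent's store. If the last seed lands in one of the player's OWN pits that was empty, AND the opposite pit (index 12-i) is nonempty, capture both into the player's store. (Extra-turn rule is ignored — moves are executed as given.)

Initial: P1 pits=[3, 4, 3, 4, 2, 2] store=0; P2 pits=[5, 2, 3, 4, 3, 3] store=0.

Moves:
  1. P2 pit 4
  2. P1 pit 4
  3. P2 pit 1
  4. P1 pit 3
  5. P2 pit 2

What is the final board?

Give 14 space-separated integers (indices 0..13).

Move 1: P2 pit4 -> P1=[4,4,3,4,2,2](0) P2=[5,2,3,4,0,4](1)
Move 2: P1 pit4 -> P1=[4,4,3,4,0,3](1) P2=[5,2,3,4,0,4](1)
Move 3: P2 pit1 -> P1=[4,4,3,4,0,3](1) P2=[5,0,4,5,0,4](1)
Move 4: P1 pit3 -> P1=[4,4,3,0,1,4](2) P2=[6,0,4,5,0,4](1)
Move 5: P2 pit2 -> P1=[4,4,3,0,1,4](2) P2=[6,0,0,6,1,5](2)

Answer: 4 4 3 0 1 4 2 6 0 0 6 1 5 2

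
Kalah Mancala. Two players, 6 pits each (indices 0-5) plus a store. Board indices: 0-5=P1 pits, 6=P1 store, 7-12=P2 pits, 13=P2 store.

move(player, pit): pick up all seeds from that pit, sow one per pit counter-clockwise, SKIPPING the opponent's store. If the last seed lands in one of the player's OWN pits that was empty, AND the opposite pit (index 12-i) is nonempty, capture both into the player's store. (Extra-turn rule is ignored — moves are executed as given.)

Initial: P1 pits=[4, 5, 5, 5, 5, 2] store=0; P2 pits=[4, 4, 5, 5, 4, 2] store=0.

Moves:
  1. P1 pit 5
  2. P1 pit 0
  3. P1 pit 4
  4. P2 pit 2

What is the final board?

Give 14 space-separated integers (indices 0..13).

Answer: 1 7 6 6 0 1 2 6 5 0 7 5 3 1

Derivation:
Move 1: P1 pit5 -> P1=[4,5,5,5,5,0](1) P2=[5,4,5,5,4,2](0)
Move 2: P1 pit0 -> P1=[0,6,6,6,6,0](1) P2=[5,4,5,5,4,2](0)
Move 3: P1 pit4 -> P1=[0,6,6,6,0,1](2) P2=[6,5,6,6,4,2](0)
Move 4: P2 pit2 -> P1=[1,7,6,6,0,1](2) P2=[6,5,0,7,5,3](1)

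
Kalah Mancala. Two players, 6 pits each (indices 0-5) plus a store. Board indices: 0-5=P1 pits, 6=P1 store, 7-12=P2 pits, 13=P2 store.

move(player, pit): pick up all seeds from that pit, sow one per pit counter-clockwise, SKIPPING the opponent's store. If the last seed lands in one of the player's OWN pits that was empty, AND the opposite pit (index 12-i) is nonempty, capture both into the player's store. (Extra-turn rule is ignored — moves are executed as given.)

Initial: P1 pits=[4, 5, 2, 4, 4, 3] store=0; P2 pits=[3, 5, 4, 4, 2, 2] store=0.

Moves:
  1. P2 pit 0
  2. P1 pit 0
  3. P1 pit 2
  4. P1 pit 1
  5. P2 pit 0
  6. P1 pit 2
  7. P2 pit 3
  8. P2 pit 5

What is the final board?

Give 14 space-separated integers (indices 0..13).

Answer: 2 2 0 8 7 5 1 0 7 5 0 3 0 2

Derivation:
Move 1: P2 pit0 -> P1=[4,5,2,4,4,3](0) P2=[0,6,5,5,2,2](0)
Move 2: P1 pit0 -> P1=[0,6,3,5,5,3](0) P2=[0,6,5,5,2,2](0)
Move 3: P1 pit2 -> P1=[0,6,0,6,6,4](0) P2=[0,6,5,5,2,2](0)
Move 4: P1 pit1 -> P1=[0,0,1,7,7,5](1) P2=[1,6,5,5,2,2](0)
Move 5: P2 pit0 -> P1=[0,0,1,7,7,5](1) P2=[0,7,5,5,2,2](0)
Move 6: P1 pit2 -> P1=[0,0,0,8,7,5](1) P2=[0,7,5,5,2,2](0)
Move 7: P2 pit3 -> P1=[1,1,0,8,7,5](1) P2=[0,7,5,0,3,3](1)
Move 8: P2 pit5 -> P1=[2,2,0,8,7,5](1) P2=[0,7,5,0,3,0](2)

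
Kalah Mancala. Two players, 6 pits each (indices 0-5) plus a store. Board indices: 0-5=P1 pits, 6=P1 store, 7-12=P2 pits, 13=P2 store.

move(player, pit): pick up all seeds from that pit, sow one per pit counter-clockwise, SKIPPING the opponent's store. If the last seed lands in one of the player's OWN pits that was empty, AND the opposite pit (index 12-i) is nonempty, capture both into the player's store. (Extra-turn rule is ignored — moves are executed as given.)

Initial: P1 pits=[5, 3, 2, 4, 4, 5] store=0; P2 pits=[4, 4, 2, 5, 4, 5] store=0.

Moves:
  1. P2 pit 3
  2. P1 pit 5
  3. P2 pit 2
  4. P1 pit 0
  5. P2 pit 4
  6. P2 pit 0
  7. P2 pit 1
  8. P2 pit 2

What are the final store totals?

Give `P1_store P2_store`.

Move 1: P2 pit3 -> P1=[6,4,2,4,4,5](0) P2=[4,4,2,0,5,6](1)
Move 2: P1 pit5 -> P1=[6,4,2,4,4,0](1) P2=[5,5,3,1,5,6](1)
Move 3: P2 pit2 -> P1=[6,4,2,4,4,0](1) P2=[5,5,0,2,6,7](1)
Move 4: P1 pit0 -> P1=[0,5,3,5,5,1](2) P2=[5,5,0,2,6,7](1)
Move 5: P2 pit4 -> P1=[1,6,4,6,5,1](2) P2=[5,5,0,2,0,8](2)
Move 6: P2 pit0 -> P1=[1,6,4,6,5,1](2) P2=[0,6,1,3,1,9](2)
Move 7: P2 pit1 -> P1=[2,6,4,6,5,1](2) P2=[0,0,2,4,2,10](3)
Move 8: P2 pit2 -> P1=[2,6,4,6,5,1](2) P2=[0,0,0,5,3,10](3)

Answer: 2 3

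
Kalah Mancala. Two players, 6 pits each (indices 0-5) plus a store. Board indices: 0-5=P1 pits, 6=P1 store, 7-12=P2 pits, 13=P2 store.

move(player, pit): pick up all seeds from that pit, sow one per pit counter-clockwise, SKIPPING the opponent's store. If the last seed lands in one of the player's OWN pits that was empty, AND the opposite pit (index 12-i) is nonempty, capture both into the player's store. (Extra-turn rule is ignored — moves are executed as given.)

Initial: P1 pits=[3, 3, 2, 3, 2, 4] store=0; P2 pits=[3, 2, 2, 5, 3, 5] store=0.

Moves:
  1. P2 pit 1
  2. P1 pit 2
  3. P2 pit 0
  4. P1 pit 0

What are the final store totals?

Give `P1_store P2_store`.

Move 1: P2 pit1 -> P1=[3,3,2,3,2,4](0) P2=[3,0,3,6,3,5](0)
Move 2: P1 pit2 -> P1=[3,3,0,4,3,4](0) P2=[3,0,3,6,3,5](0)
Move 3: P2 pit0 -> P1=[3,3,0,4,3,4](0) P2=[0,1,4,7,3,5](0)
Move 4: P1 pit0 -> P1=[0,4,1,5,3,4](0) P2=[0,1,4,7,3,5](0)

Answer: 0 0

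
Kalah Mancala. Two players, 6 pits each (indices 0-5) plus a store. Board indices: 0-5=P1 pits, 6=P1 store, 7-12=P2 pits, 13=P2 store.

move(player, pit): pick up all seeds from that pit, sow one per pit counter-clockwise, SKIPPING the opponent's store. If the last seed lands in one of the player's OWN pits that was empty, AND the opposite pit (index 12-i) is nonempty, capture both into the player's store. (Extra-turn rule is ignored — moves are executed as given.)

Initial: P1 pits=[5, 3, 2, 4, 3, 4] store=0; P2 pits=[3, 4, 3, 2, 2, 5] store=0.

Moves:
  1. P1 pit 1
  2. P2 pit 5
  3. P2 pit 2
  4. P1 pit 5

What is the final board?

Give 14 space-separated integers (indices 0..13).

Answer: 0 1 4 6 4 0 1 4 5 1 3 3 0 8

Derivation:
Move 1: P1 pit1 -> P1=[5,0,3,5,4,4](0) P2=[3,4,3,2,2,5](0)
Move 2: P2 pit5 -> P1=[6,1,4,6,4,4](0) P2=[3,4,3,2,2,0](1)
Move 3: P2 pit2 -> P1=[0,1,4,6,4,4](0) P2=[3,4,0,3,3,0](8)
Move 4: P1 pit5 -> P1=[0,1,4,6,4,0](1) P2=[4,5,1,3,3,0](8)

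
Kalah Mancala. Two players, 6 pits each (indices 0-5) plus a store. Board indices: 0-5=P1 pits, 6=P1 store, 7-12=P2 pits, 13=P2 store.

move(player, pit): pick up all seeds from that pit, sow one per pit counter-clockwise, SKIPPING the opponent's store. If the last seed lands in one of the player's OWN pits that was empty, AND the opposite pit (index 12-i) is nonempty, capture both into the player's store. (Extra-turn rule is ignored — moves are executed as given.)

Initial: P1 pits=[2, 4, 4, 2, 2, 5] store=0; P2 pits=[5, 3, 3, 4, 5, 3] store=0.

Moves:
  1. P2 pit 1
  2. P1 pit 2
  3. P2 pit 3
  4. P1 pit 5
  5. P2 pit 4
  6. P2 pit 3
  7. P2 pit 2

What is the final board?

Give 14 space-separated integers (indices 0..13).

Answer: 5 0 1 4 4 1 2 6 1 0 1 1 6 10

Derivation:
Move 1: P2 pit1 -> P1=[2,4,4,2,2,5](0) P2=[5,0,4,5,6,3](0)
Move 2: P1 pit2 -> P1=[2,4,0,3,3,6](1) P2=[5,0,4,5,6,3](0)
Move 3: P2 pit3 -> P1=[3,5,0,3,3,6](1) P2=[5,0,4,0,7,4](1)
Move 4: P1 pit5 -> P1=[3,5,0,3,3,0](2) P2=[6,1,5,1,8,4](1)
Move 5: P2 pit4 -> P1=[4,6,1,4,4,1](2) P2=[6,1,5,1,0,5](2)
Move 6: P2 pit3 -> P1=[4,0,1,4,4,1](2) P2=[6,1,5,0,0,5](9)
Move 7: P2 pit2 -> P1=[5,0,1,4,4,1](2) P2=[6,1,0,1,1,6](10)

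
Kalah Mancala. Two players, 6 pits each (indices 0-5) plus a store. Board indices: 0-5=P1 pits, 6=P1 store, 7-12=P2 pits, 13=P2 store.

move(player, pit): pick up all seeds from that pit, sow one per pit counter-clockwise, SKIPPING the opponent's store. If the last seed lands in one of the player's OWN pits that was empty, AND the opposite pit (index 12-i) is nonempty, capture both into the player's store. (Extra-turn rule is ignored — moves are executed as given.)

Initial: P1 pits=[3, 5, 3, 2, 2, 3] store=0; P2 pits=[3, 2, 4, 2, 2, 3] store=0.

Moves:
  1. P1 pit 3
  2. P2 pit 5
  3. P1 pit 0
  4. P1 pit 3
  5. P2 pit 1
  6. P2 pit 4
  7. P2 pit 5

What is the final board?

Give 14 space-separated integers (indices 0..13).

Answer: 0 7 4 0 5 4 0 3 0 5 3 0 0 3

Derivation:
Move 1: P1 pit3 -> P1=[3,5,3,0,3,4](0) P2=[3,2,4,2,2,3](0)
Move 2: P2 pit5 -> P1=[4,6,3,0,3,4](0) P2=[3,2,4,2,2,0](1)
Move 3: P1 pit0 -> P1=[0,7,4,1,4,4](0) P2=[3,2,4,2,2,0](1)
Move 4: P1 pit3 -> P1=[0,7,4,0,5,4](0) P2=[3,2,4,2,2,0](1)
Move 5: P2 pit1 -> P1=[0,7,4,0,5,4](0) P2=[3,0,5,3,2,0](1)
Move 6: P2 pit4 -> P1=[0,7,4,0,5,4](0) P2=[3,0,5,3,0,1](2)
Move 7: P2 pit5 -> P1=[0,7,4,0,5,4](0) P2=[3,0,5,3,0,0](3)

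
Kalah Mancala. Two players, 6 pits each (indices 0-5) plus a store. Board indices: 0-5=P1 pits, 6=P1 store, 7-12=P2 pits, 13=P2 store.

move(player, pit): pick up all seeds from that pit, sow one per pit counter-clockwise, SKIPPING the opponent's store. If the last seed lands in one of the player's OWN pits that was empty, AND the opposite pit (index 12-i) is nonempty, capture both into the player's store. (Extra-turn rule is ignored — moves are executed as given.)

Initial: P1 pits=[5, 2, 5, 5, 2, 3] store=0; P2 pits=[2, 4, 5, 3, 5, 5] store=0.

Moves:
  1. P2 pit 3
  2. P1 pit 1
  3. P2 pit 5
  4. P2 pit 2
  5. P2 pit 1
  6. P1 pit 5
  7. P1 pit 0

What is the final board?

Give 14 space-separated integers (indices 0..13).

Move 1: P2 pit3 -> P1=[5,2,5,5,2,3](0) P2=[2,4,5,0,6,6](1)
Move 2: P1 pit1 -> P1=[5,0,6,6,2,3](0) P2=[2,4,5,0,6,6](1)
Move 3: P2 pit5 -> P1=[6,1,7,7,3,3](0) P2=[2,4,5,0,6,0](2)
Move 4: P2 pit2 -> P1=[7,1,7,7,3,3](0) P2=[2,4,0,1,7,1](3)
Move 5: P2 pit1 -> P1=[7,1,7,7,3,3](0) P2=[2,0,1,2,8,2](3)
Move 6: P1 pit5 -> P1=[7,1,7,7,3,0](1) P2=[3,1,1,2,8,2](3)
Move 7: P1 pit0 -> P1=[0,2,8,8,4,1](2) P2=[4,1,1,2,8,2](3)

Answer: 0 2 8 8 4 1 2 4 1 1 2 8 2 3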